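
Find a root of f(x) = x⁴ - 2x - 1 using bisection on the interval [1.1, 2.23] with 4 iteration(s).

f(x) = x⁴ - 2x - 1
Initial interval: [1.1, 2.23]

Iteration 1:
  c_1 = (1.100000 + 2.230000)/2 = 1.665000
  f(c_1) = f(1.665000) = 3.355231
  f(a) × f(c) < 0, new interval: [1.100000, 1.665000]
Iteration 2:
  c_2 = (1.100000 + 1.665000)/2 = 1.382500
  f(c_2) = f(1.382500) = -0.111908
  f(a) × f(c) ≥ 0, new interval: [1.382500, 1.665000]
Iteration 3:
  c_3 = (1.382500 + 1.665000)/2 = 1.523750
  f(c_3) = f(1.523750) = 1.343321
  f(a) × f(c) < 0, new interval: [1.382500, 1.523750]
Iteration 4:
  c_4 = (1.382500 + 1.523750)/2 = 1.453125
  f(c_4) = f(1.453125) = 0.552487
  f(a) × f(c) < 0, new interval: [1.382500, 1.453125]

After 4 iteration(s), the approximation is c_4 = 1.453125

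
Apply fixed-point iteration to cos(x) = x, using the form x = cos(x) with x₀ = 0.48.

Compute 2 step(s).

Equation: cos(x) = x
Fixed-point form: x = cos(x)
x₀ = 0.48

x_1 = g(0.480000) = 0.886995
x_2 = g(0.886995) = 0.631744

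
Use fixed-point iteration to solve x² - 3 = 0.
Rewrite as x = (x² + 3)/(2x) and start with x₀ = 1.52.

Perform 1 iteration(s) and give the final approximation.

Equation: x² - 3 = 0
Fixed-point form: x = (x² + 3)/(2x)
x₀ = 1.52

x_1 = g(1.520000) = 1.746842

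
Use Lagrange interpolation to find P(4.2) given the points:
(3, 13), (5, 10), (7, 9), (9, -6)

Lagrange interpolation formula:
P(x) = Σ yᵢ × Lᵢ(x)
where Lᵢ(x) = Π_{j≠i} (x - xⱼ)/(xᵢ - xⱼ)

L_0(4.2) = (4.2 - 5)/(3 - 5) × (4.2 - 7)/(3 - 7) × (4.2 - 9)/(3 - 9) = 0.224000
L_1(4.2) = (4.2 - 3)/(5 - 3) × (4.2 - 7)/(5 - 7) × (4.2 - 9)/(5 - 9) = 1.008000
L_2(4.2) = (4.2 - 3)/(7 - 3) × (4.2 - 5)/(7 - 5) × (4.2 - 9)/(7 - 9) = -0.288000
L_3(4.2) = (4.2 - 3)/(9 - 3) × (4.2 - 5)/(9 - 5) × (4.2 - 7)/(9 - 7) = 0.056000

P(4.2) = 13×L_0(4.2) + 10×L_1(4.2) + 9×L_2(4.2) + (-6)×L_3(4.2)
P(4.2) = 10.064000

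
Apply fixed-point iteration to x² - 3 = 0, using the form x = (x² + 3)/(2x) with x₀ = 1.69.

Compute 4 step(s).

Equation: x² - 3 = 0
Fixed-point form: x = (x² + 3)/(2x)
x₀ = 1.69

x_1 = g(1.690000) = 1.732574
x_2 = g(1.732574) = 1.732051
x_3 = g(1.732051) = 1.732051
x_4 = g(1.732051) = 1.732051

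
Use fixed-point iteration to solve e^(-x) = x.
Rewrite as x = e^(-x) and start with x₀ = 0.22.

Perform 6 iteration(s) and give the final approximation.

Equation: e^(-x) = x
Fixed-point form: x = e^(-x)
x₀ = 0.22

x_1 = g(0.220000) = 0.802519
x_2 = g(0.802519) = 0.448199
x_3 = g(0.448199) = 0.638778
x_4 = g(0.638778) = 0.527937
x_5 = g(0.527937) = 0.589820
x_6 = g(0.589820) = 0.554427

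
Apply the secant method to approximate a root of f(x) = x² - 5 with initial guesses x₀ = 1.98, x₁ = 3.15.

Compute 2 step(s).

f(x) = x² - 5
x₀ = 1.98, x₁ = 3.15

Secant formula: x_{n+1} = x_n - f(x_n)(x_n - x_{n-1})/(f(x_n) - f(x_{n-1}))

Iteration 1:
  f(1.980000) = -1.079600
  f(3.150000) = 4.922500
  x_2 = 3.150000 - 4.922500×(3.150000 - 1.980000)/(4.922500 - (-1.079600))
       = 2.190448
Iteration 2:
  f(3.150000) = 4.922500
  f(2.190448) = -0.201936
  x_3 = 2.190448 - (-0.201936)×(2.190448 - 3.150000)/(-0.201936 - 4.922500)
       = 2.228261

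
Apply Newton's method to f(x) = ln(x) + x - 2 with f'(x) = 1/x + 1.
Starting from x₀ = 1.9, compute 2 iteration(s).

f(x) = ln(x) + x - 2
f'(x) = 1/x + 1
x₀ = 1.9

Newton-Raphson formula: x_{n+1} = x_n - f(x_n)/f'(x_n)

Iteration 1:
  f(1.900000) = 0.541854
  f'(1.900000) = 1.526316
  x_1 = 1.900000 - 0.541854/1.526316 = 1.544992
Iteration 2:
  f(1.544992) = -0.019989
  f'(1.544992) = 1.647252
  x_2 = 1.544992 - (-0.019989)/1.647252 = 1.557127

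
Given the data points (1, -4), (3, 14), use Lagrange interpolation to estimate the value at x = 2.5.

Lagrange interpolation formula:
P(x) = Σ yᵢ × Lᵢ(x)
where Lᵢ(x) = Π_{j≠i} (x - xⱼ)/(xᵢ - xⱼ)

L_0(2.5) = (2.5 - 3)/(1 - 3) = 0.250000
L_1(2.5) = (2.5 - 1)/(3 - 1) = 0.750000

P(2.5) = (-4)×L_0(2.5) + 14×L_1(2.5)
P(2.5) = 9.500000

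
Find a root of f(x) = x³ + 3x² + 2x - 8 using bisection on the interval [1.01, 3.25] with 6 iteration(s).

f(x) = x³ + 3x² + 2x - 8
Initial interval: [1.01, 3.25]

Iteration 1:
  c_1 = (1.010000 + 3.250000)/2 = 2.130000
  f(c_1) = f(2.130000) = 19.534297
  f(a) × f(c) < 0, new interval: [1.010000, 2.130000]
Iteration 2:
  c_2 = (1.010000 + 2.130000)/2 = 1.570000
  f(c_2) = f(1.570000) = 6.404593
  f(a) × f(c) < 0, new interval: [1.010000, 1.570000]
Iteration 3:
  c_3 = (1.010000 + 1.570000)/2 = 1.290000
  f(c_3) = f(1.290000) = 1.718989
  f(a) × f(c) < 0, new interval: [1.010000, 1.290000]
Iteration 4:
  c_4 = (1.010000 + 1.290000)/2 = 1.150000
  f(c_4) = f(1.150000) = -0.211625
  f(a) × f(c) ≥ 0, new interval: [1.150000, 1.290000]
Iteration 5:
  c_5 = (1.150000 + 1.290000)/2 = 1.220000
  f(c_5) = f(1.220000) = 0.721048
  f(a) × f(c) < 0, new interval: [1.150000, 1.220000]
Iteration 6:
  c_6 = (1.150000 + 1.220000)/2 = 1.185000
  f(c_6) = f(1.185000) = 0.246682
  f(a) × f(c) < 0, new interval: [1.150000, 1.185000]

After 6 iteration(s), the approximation is c_6 = 1.185000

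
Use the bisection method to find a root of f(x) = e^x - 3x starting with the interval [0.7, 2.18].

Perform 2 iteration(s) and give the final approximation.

f(x) = e^x - 3x
Initial interval: [0.7, 2.18]

Iteration 1:
  c_1 = (0.700000 + 2.180000)/2 = 1.440000
  f(c_1) = f(1.440000) = -0.099304
  f(a) × f(c) ≥ 0, new interval: [1.440000, 2.180000]
Iteration 2:
  c_2 = (1.440000 + 2.180000)/2 = 1.810000
  f(c_2) = f(1.810000) = 0.680447
  f(a) × f(c) < 0, new interval: [1.440000, 1.810000]

After 2 iteration(s), the approximation is c_2 = 1.810000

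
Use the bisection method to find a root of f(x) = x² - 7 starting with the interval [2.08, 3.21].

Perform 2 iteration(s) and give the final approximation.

f(x) = x² - 7
Initial interval: [2.08, 3.21]

Iteration 1:
  c_1 = (2.080000 + 3.210000)/2 = 2.645000
  f(c_1) = f(2.645000) = -0.003975
  f(a) × f(c) ≥ 0, new interval: [2.645000, 3.210000]
Iteration 2:
  c_2 = (2.645000 + 3.210000)/2 = 2.927500
  f(c_2) = f(2.927500) = 1.570256
  f(a) × f(c) < 0, new interval: [2.645000, 2.927500]

After 2 iteration(s), the approximation is c_2 = 2.927500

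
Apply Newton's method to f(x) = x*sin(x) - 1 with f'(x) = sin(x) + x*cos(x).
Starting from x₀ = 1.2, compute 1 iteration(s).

f(x) = x*sin(x) - 1
f'(x) = sin(x) + x*cos(x)
x₀ = 1.2

Newton-Raphson formula: x_{n+1} = x_n - f(x_n)/f'(x_n)

Iteration 1:
  f(1.200000) = 0.118447
  f'(1.200000) = 1.366868
  x_1 = 1.200000 - 0.118447/1.366868 = 1.113344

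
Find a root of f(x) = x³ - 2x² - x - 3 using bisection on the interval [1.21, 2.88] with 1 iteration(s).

f(x) = x³ - 2x² - x - 3
Initial interval: [1.21, 2.88]

Iteration 1:
  c_1 = (1.210000 + 2.880000)/2 = 2.045000
  f(c_1) = f(2.045000) = -4.856809
  f(a) × f(c) ≥ 0, new interval: [2.045000, 2.880000]

After 1 iteration(s), the approximation is c_1 = 2.045000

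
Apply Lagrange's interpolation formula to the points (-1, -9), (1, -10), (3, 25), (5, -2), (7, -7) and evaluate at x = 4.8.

Lagrange interpolation formula:
P(x) = Σ yᵢ × Lᵢ(x)
where Lᵢ(x) = Π_{j≠i} (x - xⱼ)/(xᵢ - xⱼ)

L_0(4.8) = (4.8 - 1)/(-1 - 1) × (4.8 - 3)/(-1 - 3) × (4.8 - 5)/(-1 - 5) × (4.8 - 7)/(-1 - 7) = 0.007838
L_1(4.8) = (4.8 - (-1))/(1 - (-1)) × (4.8 - 3)/(1 - 3) × (4.8 - 5)/(1 - 5) × (4.8 - 7)/(1 - 7) = -0.047850
L_2(4.8) = (4.8 - (-1))/(3 - (-1)) × (4.8 - 1)/(3 - 1) × (4.8 - 5)/(3 - 5) × (4.8 - 7)/(3 - 7) = 0.151525
L_3(4.8) = (4.8 - (-1))/(5 - (-1)) × (4.8 - 1)/(5 - 1) × (4.8 - 3)/(5 - 3) × (4.8 - 7)/(5 - 7) = 0.909150
L_4(4.8) = (4.8 - (-1))/(7 - (-1)) × (4.8 - 1)/(7 - 1) × (4.8 - 3)/(7 - 3) × (4.8 - 5)/(7 - 5) = -0.020663

P(4.8) = (-9)×L_0(4.8) + (-10)×L_1(4.8) + 25×L_2(4.8) + (-2)×L_3(4.8) + (-7)×L_4(4.8)
P(4.8) = 2.522425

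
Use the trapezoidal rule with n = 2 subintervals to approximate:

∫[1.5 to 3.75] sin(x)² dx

f(x) = sin(x)²
a = 1.5, b = 3.75, n = 2
h = (b - a)/n = 1.125000

Trapezoidal rule: (h/2)[f(x₀) + 2f(x₁) + 2f(x₂) + ... + f(xₙ)]

x_0 = 1.5000, f(x_0) = 0.994996, coefficient = 1
x_1 = 2.6250, f(x_1) = 0.243957, coefficient = 2
x_2 = 3.7500, f(x_2) = 0.326682, coefficient = 1

I ≈ (1.125000/2) × 1.809593 = 1.017896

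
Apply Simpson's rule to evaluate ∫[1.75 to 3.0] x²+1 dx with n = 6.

f(x) = x²+1
a = 1.75, b = 3.0, n = 6
h = (b - a)/n = 0.208333

Simpson's rule: (h/3)[f(x₀) + 4f(x₁) + 2f(x₂) + ... + f(xₙ)]

x_0 = 1.7500, f(x_0) = 4.062500, coefficient = 1
x_1 = 1.9583, f(x_1) = 4.835069, coefficient = 4
x_2 = 2.1667, f(x_2) = 5.694444, coefficient = 2
x_3 = 2.3750, f(x_3) = 6.640625, coefficient = 4
x_4 = 2.5833, f(x_4) = 7.673611, coefficient = 2
x_5 = 2.7917, f(x_5) = 8.793403, coefficient = 4
x_6 = 3.0000, f(x_6) = 10.000000, coefficient = 1

I ≈ (0.208333/3) × 121.875000 = 8.463542
Exact value: 8.463542
Error: 0.000000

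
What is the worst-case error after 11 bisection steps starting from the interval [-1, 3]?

Bisection error bound: |error| ≤ (b-a)/2^n
|error| ≤ (3 - (-1))/2^11 = 4/2^11
|error| ≤ 0.0019531250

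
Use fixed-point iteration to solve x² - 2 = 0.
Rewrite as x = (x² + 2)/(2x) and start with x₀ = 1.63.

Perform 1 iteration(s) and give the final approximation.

Equation: x² - 2 = 0
Fixed-point form: x = (x² + 2)/(2x)
x₀ = 1.63

x_1 = g(1.630000) = 1.428497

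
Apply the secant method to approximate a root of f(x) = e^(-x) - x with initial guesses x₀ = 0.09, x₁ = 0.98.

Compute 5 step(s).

f(x) = e^(-x) - x
x₀ = 0.09, x₁ = 0.98

Secant formula: x_{n+1} = x_n - f(x_n)(x_n - x_{n-1})/(f(x_n) - f(x_{n-1}))

Iteration 1:
  f(0.090000) = 0.823931
  f(0.980000) = -0.604689
  x_2 = 0.980000 - (-0.604689)×(0.980000 - 0.090000)/(-0.604689 - 0.823931)
       = 0.603292
Iteration 2:
  f(0.980000) = -0.604689
  f(0.603292) = -0.056284
  x_3 = 0.603292 - (-0.056284)×(0.603292 - 0.980000)/(-0.056284 - (-0.604689))
       = 0.564630
Iteration 3:
  f(0.603292) = -0.056284
  f(0.564630) = 0.003941
  x_4 = 0.564630 - 0.003941×(0.564630 - 0.603292)/(0.003941 - (-0.056284))
       = 0.567160
Iteration 4:
  f(0.564630) = 0.003941
  f(0.567160) = -0.000026
  x_5 = 0.567160 - (-0.000026)×(0.567160 - 0.564630)/(-0.000026 - 0.003941)
       = 0.567143
Iteration 5:
  f(0.567160) = -0.000026
  f(0.567143) = 0.000000
  x_6 = 0.567143 - 0.000000×(0.567143 - 0.567160)/(0.000000 - (-0.000026))
       = 0.567143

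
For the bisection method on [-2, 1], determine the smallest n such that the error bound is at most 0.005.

We need (b-a)/2^n ≤ 0.005
(1 - (-2))/2^n ≤ 0.005
3/2^n ≤ 0.005
2^n ≥ 600
n ≥ log₂(600) = 9.23
n ≥ 10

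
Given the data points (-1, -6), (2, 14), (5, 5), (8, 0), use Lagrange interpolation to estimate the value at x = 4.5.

Lagrange interpolation formula:
P(x) = Σ yᵢ × Lᵢ(x)
where Lᵢ(x) = Π_{j≠i} (x - xⱼ)/(xᵢ - xⱼ)

L_0(4.5) = (4.5 - 2)/(-1 - 2) × (4.5 - 5)/(-1 - 5) × (4.5 - 8)/(-1 - 8) = -0.027006
L_1(4.5) = (4.5 - (-1))/(2 - (-1)) × (4.5 - 5)/(2 - 5) × (4.5 - 8)/(2 - 8) = 0.178241
L_2(4.5) = (4.5 - (-1))/(5 - (-1)) × (4.5 - 2)/(5 - 2) × (4.5 - 8)/(5 - 8) = 0.891204
L_3(4.5) = (4.5 - (-1))/(8 - (-1)) × (4.5 - 2)/(8 - 2) × (4.5 - 5)/(8 - 5) = -0.042438

P(4.5) = (-6)×L_0(4.5) + 14×L_1(4.5) + 5×L_2(4.5) + 0×L_3(4.5)
P(4.5) = 7.113426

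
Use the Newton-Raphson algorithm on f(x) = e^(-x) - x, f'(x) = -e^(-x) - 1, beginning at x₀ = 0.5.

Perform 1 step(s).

f(x) = e^(-x) - x
f'(x) = -e^(-x) - 1
x₀ = 0.5

Newton-Raphson formula: x_{n+1} = x_n - f(x_n)/f'(x_n)

Iteration 1:
  f(0.500000) = 0.106531
  f'(0.500000) = -1.606531
  x_1 = 0.500000 - 0.106531/(-1.606531) = 0.566311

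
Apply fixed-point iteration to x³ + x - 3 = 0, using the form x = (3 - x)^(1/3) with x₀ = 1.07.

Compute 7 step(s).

Equation: x³ + x - 3 = 0
Fixed-point form: x = (3 - x)^(1/3)
x₀ = 1.07

x_1 = g(1.070000) = 1.245047
x_2 = g(1.245047) = 1.206207
x_3 = g(1.206207) = 1.215041
x_4 = g(1.215041) = 1.213043
x_5 = g(1.213043) = 1.213495
x_6 = g(1.213495) = 1.213393
x_7 = g(1.213393) = 1.213416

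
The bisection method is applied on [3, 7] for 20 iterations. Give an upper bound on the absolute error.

Bisection error bound: |error| ≤ (b-a)/2^n
|error| ≤ (7 - 3)/2^20 = 4/2^20
|error| ≤ 0.0000038147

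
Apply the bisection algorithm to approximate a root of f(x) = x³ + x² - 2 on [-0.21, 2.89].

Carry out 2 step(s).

f(x) = x³ + x² - 2
Initial interval: [-0.21, 2.89]

Iteration 1:
  c_1 = (-0.210000 + 2.890000)/2 = 1.340000
  f(c_1) = f(1.340000) = 2.201704
  f(a) × f(c) < 0, new interval: [-0.210000, 1.340000]
Iteration 2:
  c_2 = (-0.210000 + 1.340000)/2 = 0.565000
  f(c_2) = f(0.565000) = -1.500413
  f(a) × f(c) ≥ 0, new interval: [0.565000, 1.340000]

After 2 iteration(s), the approximation is c_2 = 0.565000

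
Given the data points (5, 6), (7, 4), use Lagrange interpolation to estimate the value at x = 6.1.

Lagrange interpolation formula:
P(x) = Σ yᵢ × Lᵢ(x)
where Lᵢ(x) = Π_{j≠i} (x - xⱼ)/(xᵢ - xⱼ)

L_0(6.1) = (6.1 - 7)/(5 - 7) = 0.450000
L_1(6.1) = (6.1 - 5)/(7 - 5) = 0.550000

P(6.1) = 6×L_0(6.1) + 4×L_1(6.1)
P(6.1) = 4.900000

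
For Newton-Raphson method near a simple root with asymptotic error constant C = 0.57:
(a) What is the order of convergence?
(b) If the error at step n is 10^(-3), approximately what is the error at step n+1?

(a) Newton-Raphson has quadratic (order 2) convergence near simple roots.
    This means |e_{n+1}| ≈ C|e_n|².

(b) With |e_n| = 10^(-3) and C = 0.57:
    |e_{n+1}| ≈ 0.57 × (10^(-3))² = 0.57 × 10^(-6)

(a) 2 (quadratic); (b) |e_{n+1}| ≈ 5.700e-07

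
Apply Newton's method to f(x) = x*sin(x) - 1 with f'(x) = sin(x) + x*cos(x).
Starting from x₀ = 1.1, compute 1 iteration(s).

f(x) = x*sin(x) - 1
f'(x) = sin(x) + x*cos(x)
x₀ = 1.1

Newton-Raphson formula: x_{n+1} = x_n - f(x_n)/f'(x_n)

Iteration 1:
  f(1.100000) = -0.019672
  f'(1.100000) = 1.390163
  x_1 = 1.100000 - (-0.019672)/1.390163 = 1.114151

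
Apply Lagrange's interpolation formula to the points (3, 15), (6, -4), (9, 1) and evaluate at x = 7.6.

Lagrange interpolation formula:
P(x) = Σ yᵢ × Lᵢ(x)
where Lᵢ(x) = Π_{j≠i} (x - xⱼ)/(xᵢ - xⱼ)

L_0(7.6) = (7.6 - 6)/(3 - 6) × (7.6 - 9)/(3 - 9) = -0.124444
L_1(7.6) = (7.6 - 3)/(6 - 3) × (7.6 - 9)/(6 - 9) = 0.715556
L_2(7.6) = (7.6 - 3)/(9 - 3) × (7.6 - 6)/(9 - 6) = 0.408889

P(7.6) = 15×L_0(7.6) + (-4)×L_1(7.6) + 1×L_2(7.6)
P(7.6) = -4.320000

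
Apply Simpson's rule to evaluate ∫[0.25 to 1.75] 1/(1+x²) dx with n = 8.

f(x) = 1/(1+x²)
a = 0.25, b = 1.75, n = 8
h = (b - a)/n = 0.187500

Simpson's rule: (h/3)[f(x₀) + 4f(x₁) + 2f(x₂) + ... + f(xₙ)]

x_0 = 0.2500, f(x_0) = 0.941176, coefficient = 1
x_1 = 0.4375, f(x_1) = 0.839344, coefficient = 4
x_2 = 0.6250, f(x_2) = 0.719101, coefficient = 2
x_3 = 0.8125, f(x_3) = 0.602353, coefficient = 4
x_4 = 1.0000, f(x_4) = 0.500000, coefficient = 2
x_5 = 1.1875, f(x_5) = 0.414911, coefficient = 4
x_6 = 1.3750, f(x_6) = 0.345946, coefficient = 2
x_7 = 1.5625, f(x_7) = 0.290579, coefficient = 4
x_8 = 1.7500, f(x_8) = 0.246154, coefficient = 1

I ≈ (0.187500/3) × 12.906172 = 0.806636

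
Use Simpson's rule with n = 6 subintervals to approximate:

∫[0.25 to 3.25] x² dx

f(x) = x²
a = 0.25, b = 3.25, n = 6
h = (b - a)/n = 0.500000

Simpson's rule: (h/3)[f(x₀) + 4f(x₁) + 2f(x₂) + ... + f(xₙ)]

x_0 = 0.2500, f(x_0) = 0.062500, coefficient = 1
x_1 = 0.7500, f(x_1) = 0.562500, coefficient = 4
x_2 = 1.2500, f(x_2) = 1.562500, coefficient = 2
x_3 = 1.7500, f(x_3) = 3.062500, coefficient = 4
x_4 = 2.2500, f(x_4) = 5.062500, coefficient = 2
x_5 = 2.7500, f(x_5) = 7.562500, coefficient = 4
x_6 = 3.2500, f(x_6) = 10.562500, coefficient = 1

I ≈ (0.500000/3) × 68.625000 = 11.437500
Exact value: 11.437500
Error: 0.000000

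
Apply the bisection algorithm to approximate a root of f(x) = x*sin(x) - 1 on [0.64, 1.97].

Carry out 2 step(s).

f(x) = x*sin(x) - 1
Initial interval: [0.64, 1.97]

Iteration 1:
  c_1 = (0.640000 + 1.970000)/2 = 1.305000
  f(c_1) = f(1.305000) = 0.259173
  f(a) × f(c) < 0, new interval: [0.640000, 1.305000]
Iteration 2:
  c_2 = (0.640000 + 1.305000)/2 = 0.972500
  f(c_2) = f(0.972500) = -0.196427
  f(a) × f(c) ≥ 0, new interval: [0.972500, 1.305000]

After 2 iteration(s), the approximation is c_2 = 0.972500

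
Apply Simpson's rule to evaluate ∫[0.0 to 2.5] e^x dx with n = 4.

f(x) = e^x
a = 0.0, b = 2.5, n = 4
h = (b - a)/n = 0.625000

Simpson's rule: (h/3)[f(x₀) + 4f(x₁) + 2f(x₂) + ... + f(xₙ)]

x_0 = 0.0000, f(x_0) = 1.000000, coefficient = 1
x_1 = 0.6250, f(x_1) = 1.868246, coefficient = 4
x_2 = 1.2500, f(x_2) = 3.490343, coefficient = 2
x_3 = 1.8750, f(x_3) = 6.520819, coefficient = 4
x_4 = 2.5000, f(x_4) = 12.182494, coefficient = 1

I ≈ (0.625000/3) × 53.719440 = 11.191550
Exact value: 11.182494
Error: 0.009056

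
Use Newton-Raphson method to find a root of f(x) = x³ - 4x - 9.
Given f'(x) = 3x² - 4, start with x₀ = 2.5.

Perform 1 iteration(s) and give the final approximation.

f(x) = x³ - 4x - 9
f'(x) = 3x² - 4
x₀ = 2.5

Newton-Raphson formula: x_{n+1} = x_n - f(x_n)/f'(x_n)

Iteration 1:
  f(2.500000) = -3.375000
  f'(2.500000) = 14.750000
  x_1 = 2.500000 - (-3.375000)/14.750000 = 2.728814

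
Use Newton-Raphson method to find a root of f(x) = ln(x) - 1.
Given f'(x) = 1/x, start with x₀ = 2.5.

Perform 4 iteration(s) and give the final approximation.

f(x) = ln(x) - 1
f'(x) = 1/x
x₀ = 2.5

Newton-Raphson formula: x_{n+1} = x_n - f(x_n)/f'(x_n)

Iteration 1:
  f(2.500000) = -0.083709
  f'(2.500000) = 0.400000
  x_1 = 2.500000 - (-0.083709)/0.400000 = 2.709273
Iteration 2:
  f(2.709273) = -0.003320
  f'(2.709273) = 0.369103
  x_2 = 2.709273 - (-0.003320)/0.369103 = 2.718267
Iteration 3:
  f(2.718267) = -0.000005
  f'(2.718267) = 0.367881
  x_3 = 2.718267 - (-0.000005)/0.367881 = 2.718282
Iteration 4:
  f(2.718282) = 0.000000
  f'(2.718282) = 0.367879
  x_4 = 2.718282 - 0.000000/0.367879 = 2.718282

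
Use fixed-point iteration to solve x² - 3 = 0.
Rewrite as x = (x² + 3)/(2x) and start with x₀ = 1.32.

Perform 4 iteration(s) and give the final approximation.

Equation: x² - 3 = 0
Fixed-point form: x = (x² + 3)/(2x)
x₀ = 1.32

x_1 = g(1.320000) = 1.796364
x_2 = g(1.796364) = 1.733202
x_3 = g(1.733202) = 1.732051
x_4 = g(1.732051) = 1.732051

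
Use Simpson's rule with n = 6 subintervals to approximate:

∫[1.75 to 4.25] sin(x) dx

f(x) = sin(x)
a = 1.75, b = 4.25, n = 6
h = (b - a)/n = 0.416667

Simpson's rule: (h/3)[f(x₀) + 4f(x₁) + 2f(x₂) + ... + f(xₙ)]

x_0 = 1.7500, f(x_0) = 0.983986, coefficient = 1
x_1 = 2.1667, f(x_1) = 0.827660, coefficient = 4
x_2 = 2.5833, f(x_2) = 0.529711, coefficient = 2
x_3 = 3.0000, f(x_3) = 0.141120, coefficient = 4
x_4 = 3.4167, f(x_4) = -0.271618, coefficient = 2
x_5 = 3.8333, f(x_5) = -0.637879, coefficient = 4
x_6 = 4.2500, f(x_6) = -0.894989, coefficient = 1

I ≈ (0.416667/3) × 1.928788 = 0.267887
Exact value: 0.267841
Error: 0.000046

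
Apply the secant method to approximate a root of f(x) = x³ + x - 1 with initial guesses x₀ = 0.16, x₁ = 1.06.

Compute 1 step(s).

f(x) = x³ + x - 1
x₀ = 0.16, x₁ = 1.06

Secant formula: x_{n+1} = x_n - f(x_n)(x_n - x_{n-1})/(f(x_n) - f(x_{n-1}))

Iteration 1:
  f(0.160000) = -0.835904
  f(1.060000) = 1.251016
  x_2 = 1.060000 - 1.251016×(1.060000 - 0.160000)/(1.251016 - (-0.835904))
       = 0.520490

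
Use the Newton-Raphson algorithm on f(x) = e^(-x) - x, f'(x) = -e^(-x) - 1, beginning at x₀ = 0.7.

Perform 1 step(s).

f(x) = e^(-x) - x
f'(x) = -e^(-x) - 1
x₀ = 0.7

Newton-Raphson formula: x_{n+1} = x_n - f(x_n)/f'(x_n)

Iteration 1:
  f(0.700000) = -0.203415
  f'(0.700000) = -1.496585
  x_1 = 0.700000 - (-0.203415)/(-1.496585) = 0.564081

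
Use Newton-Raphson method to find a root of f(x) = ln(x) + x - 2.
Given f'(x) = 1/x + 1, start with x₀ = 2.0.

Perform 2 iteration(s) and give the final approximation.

f(x) = ln(x) + x - 2
f'(x) = 1/x + 1
x₀ = 2.0

Newton-Raphson formula: x_{n+1} = x_n - f(x_n)/f'(x_n)

Iteration 1:
  f(2.000000) = 0.693147
  f'(2.000000) = 1.500000
  x_1 = 2.000000 - 0.693147/1.500000 = 1.537902
Iteration 2:
  f(1.537902) = -0.031679
  f'(1.537902) = 1.650237
  x_2 = 1.537902 - (-0.031679)/1.650237 = 1.557099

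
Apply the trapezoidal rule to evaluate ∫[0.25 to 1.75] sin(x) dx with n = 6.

f(x) = sin(x)
a = 0.25, b = 1.75, n = 6
h = (b - a)/n = 0.250000

Trapezoidal rule: (h/2)[f(x₀) + 2f(x₁) + 2f(x₂) + ... + f(xₙ)]

x_0 = 0.2500, f(x_0) = 0.247404, coefficient = 1
x_1 = 0.5000, f(x_1) = 0.479426, coefficient = 2
x_2 = 0.7500, f(x_2) = 0.681639, coefficient = 2
x_3 = 1.0000, f(x_3) = 0.841471, coefficient = 2
x_4 = 1.2500, f(x_4) = 0.948985, coefficient = 2
x_5 = 1.5000, f(x_5) = 0.997495, coefficient = 2
x_6 = 1.7500, f(x_6) = 0.983986, coefficient = 1

I ≈ (0.250000/2) × 9.129420 = 1.141177
Exact value: 1.147158
Error: 0.005981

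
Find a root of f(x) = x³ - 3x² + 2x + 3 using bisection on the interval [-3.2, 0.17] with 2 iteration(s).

f(x) = x³ - 3x² + 2x + 3
Initial interval: [-3.2, 0.17]

Iteration 1:
  c_1 = (-3.200000 + 0.170000)/2 = -1.515000
  f(c_1) = f(-1.515000) = -10.392941
  f(a) × f(c) ≥ 0, new interval: [-1.515000, 0.170000]
Iteration 2:
  c_2 = (-1.515000 + 0.170000)/2 = -0.672500
  f(c_2) = f(-0.672500) = -0.005911
  f(a) × f(c) ≥ 0, new interval: [-0.672500, 0.170000]

After 2 iteration(s), the approximation is c_2 = -0.672500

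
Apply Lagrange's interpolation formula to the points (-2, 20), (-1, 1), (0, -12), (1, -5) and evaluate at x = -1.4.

Lagrange interpolation formula:
P(x) = Σ yᵢ × Lᵢ(x)
where Lᵢ(x) = Π_{j≠i} (x - xⱼ)/(xᵢ - xⱼ)

L_0(-1.4) = (-1.4 - (-1))/(-2 - (-1)) × (-1.4 - 0)/(-2 - 0) × (-1.4 - 1)/(-2 - 1) = 0.224000
L_1(-1.4) = (-1.4 - (-2))/(-1 - (-2)) × (-1.4 - 0)/(-1 - 0) × (-1.4 - 1)/(-1 - 1) = 1.008000
L_2(-1.4) = (-1.4 - (-2))/(0 - (-2)) × (-1.4 - (-1))/(0 - (-1)) × (-1.4 - 1)/(0 - 1) = -0.288000
L_3(-1.4) = (-1.4 - (-2))/(1 - (-2)) × (-1.4 - (-1))/(1 - (-1)) × (-1.4 - 0)/(1 - 0) = 0.056000

P(-1.4) = 20×L_0(-1.4) + 1×L_1(-1.4) + (-12)×L_2(-1.4) + (-5)×L_3(-1.4)
P(-1.4) = 8.664000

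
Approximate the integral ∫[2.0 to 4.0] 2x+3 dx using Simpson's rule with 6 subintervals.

f(x) = 2x+3
a = 2.0, b = 4.0, n = 6
h = (b - a)/n = 0.333333

Simpson's rule: (h/3)[f(x₀) + 4f(x₁) + 2f(x₂) + ... + f(xₙ)]

x_0 = 2.0000, f(x_0) = 7.000000, coefficient = 1
x_1 = 2.3333, f(x_1) = 7.666667, coefficient = 4
x_2 = 2.6667, f(x_2) = 8.333333, coefficient = 2
x_3 = 3.0000, f(x_3) = 9.000000, coefficient = 4
x_4 = 3.3333, f(x_4) = 9.666667, coefficient = 2
x_5 = 3.6667, f(x_5) = 10.333333, coefficient = 4
x_6 = 4.0000, f(x_6) = 11.000000, coefficient = 1

I ≈ (0.333333/3) × 162.000000 = 18.000000
Exact value: 18.000000
Error: 0.000000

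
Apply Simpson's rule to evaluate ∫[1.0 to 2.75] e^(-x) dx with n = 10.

f(x) = e^(-x)
a = 1.0, b = 2.75, n = 10
h = (b - a)/n = 0.175000

Simpson's rule: (h/3)[f(x₀) + 4f(x₁) + 2f(x₂) + ... + f(xₙ)]

x_0 = 1.0000, f(x_0) = 0.367879, coefficient = 1
x_1 = 1.1750, f(x_1) = 0.308819, coefficient = 4
x_2 = 1.3500, f(x_2) = 0.259240, coefficient = 2
x_3 = 1.5250, f(x_3) = 0.217621, coefficient = 4
x_4 = 1.7000, f(x_4) = 0.182684, coefficient = 2
x_5 = 1.8750, f(x_5) = 0.153355, coefficient = 4
x_6 = 2.0500, f(x_6) = 0.128735, coefficient = 2
x_7 = 2.2250, f(x_7) = 0.108067, coefficient = 4
x_8 = 2.4000, f(x_8) = 0.090718, coefficient = 2
x_9 = 2.5750, f(x_9) = 0.076154, coefficient = 4
x_10 = 2.7500, f(x_10) = 0.063928, coefficient = 1

I ≈ (0.175000/3) × 5.210626 = 0.303953
Exact value: 0.303952
Error: 0.000002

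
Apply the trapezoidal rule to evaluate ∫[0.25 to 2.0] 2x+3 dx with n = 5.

f(x) = 2x+3
a = 0.25, b = 2.0, n = 5
h = (b - a)/n = 0.350000

Trapezoidal rule: (h/2)[f(x₀) + 2f(x₁) + 2f(x₂) + ... + f(xₙ)]

x_0 = 0.2500, f(x_0) = 3.500000, coefficient = 1
x_1 = 0.6000, f(x_1) = 4.200000, coefficient = 2
x_2 = 0.9500, f(x_2) = 4.900000, coefficient = 2
x_3 = 1.3000, f(x_3) = 5.600000, coefficient = 2
x_4 = 1.6500, f(x_4) = 6.300000, coefficient = 2
x_5 = 2.0000, f(x_5) = 7.000000, coefficient = 1

I ≈ (0.350000/2) × 52.500000 = 9.187500
Exact value: 9.187500
Error: 0.000000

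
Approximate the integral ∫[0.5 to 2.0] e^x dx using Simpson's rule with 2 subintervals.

f(x) = e^x
a = 0.5, b = 2.0, n = 2
h = (b - a)/n = 0.750000

Simpson's rule: (h/3)[f(x₀) + 4f(x₁) + 2f(x₂) + ... + f(xₙ)]

x_0 = 0.5000, f(x_0) = 1.648721, coefficient = 1
x_1 = 1.2500, f(x_1) = 3.490343, coefficient = 4
x_2 = 2.0000, f(x_2) = 7.389056, coefficient = 1

I ≈ (0.750000/3) × 22.999149 = 5.749787
Exact value: 5.740335
Error: 0.009452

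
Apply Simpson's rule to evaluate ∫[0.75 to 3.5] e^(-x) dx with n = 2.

f(x) = e^(-x)
a = 0.75, b = 3.5, n = 2
h = (b - a)/n = 1.375000

Simpson's rule: (h/3)[f(x₀) + 4f(x₁) + 2f(x₂) + ... + f(xₙ)]

x_0 = 0.7500, f(x_0) = 0.472367, coefficient = 1
x_1 = 2.1250, f(x_1) = 0.119433, coefficient = 4
x_2 = 3.5000, f(x_2) = 0.030197, coefficient = 1

I ≈ (1.375000/3) × 0.980296 = 0.449302
Exact value: 0.442169
Error: 0.007133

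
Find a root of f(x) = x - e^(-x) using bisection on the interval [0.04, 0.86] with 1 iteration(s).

f(x) = x - e^(-x)
Initial interval: [0.04, 0.86]

Iteration 1:
  c_1 = (0.040000 + 0.860000)/2 = 0.450000
  f(c_1) = f(0.450000) = -0.187628
  f(a) × f(c) ≥ 0, new interval: [0.450000, 0.860000]

After 1 iteration(s), the approximation is c_1 = 0.450000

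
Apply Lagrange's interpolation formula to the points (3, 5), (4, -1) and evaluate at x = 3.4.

Lagrange interpolation formula:
P(x) = Σ yᵢ × Lᵢ(x)
where Lᵢ(x) = Π_{j≠i} (x - xⱼ)/(xᵢ - xⱼ)

L_0(3.4) = (3.4 - 4)/(3 - 4) = 0.600000
L_1(3.4) = (3.4 - 3)/(4 - 3) = 0.400000

P(3.4) = 5×L_0(3.4) + (-1)×L_1(3.4)
P(3.4) = 2.600000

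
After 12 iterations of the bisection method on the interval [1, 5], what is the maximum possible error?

Bisection error bound: |error| ≤ (b-a)/2^n
|error| ≤ (5 - 1)/2^12 = 4/2^12
|error| ≤ 0.0009765625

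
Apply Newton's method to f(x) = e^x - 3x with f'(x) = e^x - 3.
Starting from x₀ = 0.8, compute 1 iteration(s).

f(x) = e^x - 3x
f'(x) = e^x - 3
x₀ = 0.8

Newton-Raphson formula: x_{n+1} = x_n - f(x_n)/f'(x_n)

Iteration 1:
  f(0.800000) = -0.174459
  f'(0.800000) = -0.774459
  x_1 = 0.800000 - (-0.174459)/(-0.774459) = 0.574734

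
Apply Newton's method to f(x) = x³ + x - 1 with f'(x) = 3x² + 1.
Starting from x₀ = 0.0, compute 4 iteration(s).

f(x) = x³ + x - 1
f'(x) = 3x² + 1
x₀ = 0.0

Newton-Raphson formula: x_{n+1} = x_n - f(x_n)/f'(x_n)

Iteration 1:
  f(0.000000) = -1.000000
  f'(0.000000) = 1.000000
  x_1 = 0.000000 - (-1.000000)/1.000000 = 1.000000
Iteration 2:
  f(1.000000) = 1.000000
  f'(1.000000) = 4.000000
  x_2 = 1.000000 - 1.000000/4.000000 = 0.750000
Iteration 3:
  f(0.750000) = 0.171875
  f'(0.750000) = 2.687500
  x_3 = 0.750000 - 0.171875/2.687500 = 0.686047
Iteration 4:
  f(0.686047) = 0.008941
  f'(0.686047) = 2.411979
  x_4 = 0.686047 - 0.008941/2.411979 = 0.682340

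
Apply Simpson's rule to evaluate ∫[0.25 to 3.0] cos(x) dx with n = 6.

f(x) = cos(x)
a = 0.25, b = 3.0, n = 6
h = (b - a)/n = 0.458333

Simpson's rule: (h/3)[f(x₀) + 4f(x₁) + 2f(x₂) + ... + f(xₙ)]

x_0 = 0.2500, f(x_0) = 0.968912, coefficient = 1
x_1 = 0.7083, f(x_1) = 0.759447, coefficient = 4
x_2 = 1.1667, f(x_2) = 0.393219, coefficient = 2
x_3 = 1.6250, f(x_3) = -0.054177, coefficient = 4
x_4 = 2.0833, f(x_4) = -0.490390, coefficient = 2
x_5 = 2.5417, f(x_5) = -0.825377, coefficient = 4
x_6 = 3.0000, f(x_6) = -0.989992, coefficient = 1

I ≈ (0.458333/3) × -0.695852 = -0.106311
Exact value: -0.106284
Error: 0.000027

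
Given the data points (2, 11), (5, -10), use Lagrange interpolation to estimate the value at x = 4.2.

Lagrange interpolation formula:
P(x) = Σ yᵢ × Lᵢ(x)
where Lᵢ(x) = Π_{j≠i} (x - xⱼ)/(xᵢ - xⱼ)

L_0(4.2) = (4.2 - 5)/(2 - 5) = 0.266667
L_1(4.2) = (4.2 - 2)/(5 - 2) = 0.733333

P(4.2) = 11×L_0(4.2) + (-10)×L_1(4.2)
P(4.2) = -4.400000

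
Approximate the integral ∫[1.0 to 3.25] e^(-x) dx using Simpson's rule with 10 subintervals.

f(x) = e^(-x)
a = 1.0, b = 3.25, n = 10
h = (b - a)/n = 0.225000

Simpson's rule: (h/3)[f(x₀) + 4f(x₁) + 2f(x₂) + ... + f(xₙ)]

x_0 = 1.0000, f(x_0) = 0.367879, coefficient = 1
x_1 = 1.2250, f(x_1) = 0.293758, coefficient = 4
x_2 = 1.4500, f(x_2) = 0.234570, coefficient = 2
x_3 = 1.6750, f(x_3) = 0.187308, coefficient = 4
x_4 = 1.9000, f(x_4) = 0.149569, coefficient = 2
x_5 = 2.1250, f(x_5) = 0.119433, coefficient = 4
x_6 = 2.3500, f(x_6) = 0.095369, coefficient = 2
x_7 = 2.5750, f(x_7) = 0.076154, coefficient = 4
x_8 = 2.8000, f(x_8) = 0.060810, coefficient = 2
x_9 = 3.0250, f(x_9) = 0.048558, coefficient = 4
x_10 = 3.2500, f(x_10) = 0.038774, coefficient = 1

I ≈ (0.225000/3) × 4.388132 = 0.329110
Exact value: 0.329105
Error: 0.000005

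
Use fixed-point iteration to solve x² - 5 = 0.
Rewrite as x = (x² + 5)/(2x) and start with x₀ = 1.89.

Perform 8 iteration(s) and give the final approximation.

Equation: x² - 5 = 0
Fixed-point form: x = (x² + 5)/(2x)
x₀ = 1.89

x_1 = g(1.890000) = 2.267751
x_2 = g(2.267751) = 2.236289
x_3 = g(2.236289) = 2.236068
x_4 = g(2.236068) = 2.236068
x_5 = g(2.236068) = 2.236068
x_6 = g(2.236068) = 2.236068
x_7 = g(2.236068) = 2.236068
x_8 = g(2.236068) = 2.236068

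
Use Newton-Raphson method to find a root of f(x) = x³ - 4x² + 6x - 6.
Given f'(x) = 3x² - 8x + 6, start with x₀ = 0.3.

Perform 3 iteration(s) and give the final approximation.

f(x) = x³ - 4x² + 6x - 6
f'(x) = 3x² - 8x + 6
x₀ = 0.3

Newton-Raphson formula: x_{n+1} = x_n - f(x_n)/f'(x_n)

Iteration 1:
  f(0.300000) = -4.533000
  f'(0.300000) = 3.870000
  x_1 = 0.300000 - (-4.533000)/3.870000 = 1.471318
Iteration 2:
  f(1.471318) = -2.646124
  f'(1.471318) = 0.723786
  x_2 = 1.471318 - (-2.646124)/0.723786 = 5.127267
Iteration 3:
  f(5.127267) = 54.398155
  f'(5.127267) = 43.848455
  x_3 = 5.127267 - 54.398155/43.848455 = 3.886672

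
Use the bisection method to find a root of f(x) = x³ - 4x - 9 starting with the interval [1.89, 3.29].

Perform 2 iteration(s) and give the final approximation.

f(x) = x³ - 4x - 9
Initial interval: [1.89, 3.29]

Iteration 1:
  c_1 = (1.890000 + 3.290000)/2 = 2.590000
  f(c_1) = f(2.590000) = -1.986021
  f(a) × f(c) ≥ 0, new interval: [2.590000, 3.290000]
Iteration 2:
  c_2 = (2.590000 + 3.290000)/2 = 2.940000
  f(c_2) = f(2.940000) = 4.652184
  f(a) × f(c) < 0, new interval: [2.590000, 2.940000]

After 2 iteration(s), the approximation is c_2 = 2.940000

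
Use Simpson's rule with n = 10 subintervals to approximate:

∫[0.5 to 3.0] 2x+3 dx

f(x) = 2x+3
a = 0.5, b = 3.0, n = 10
h = (b - a)/n = 0.250000

Simpson's rule: (h/3)[f(x₀) + 4f(x₁) + 2f(x₂) + ... + f(xₙ)]

x_0 = 0.5000, f(x_0) = 4.000000, coefficient = 1
x_1 = 0.7500, f(x_1) = 4.500000, coefficient = 4
x_2 = 1.0000, f(x_2) = 5.000000, coefficient = 2
x_3 = 1.2500, f(x_3) = 5.500000, coefficient = 4
x_4 = 1.5000, f(x_4) = 6.000000, coefficient = 2
x_5 = 1.7500, f(x_5) = 6.500000, coefficient = 4
x_6 = 2.0000, f(x_6) = 7.000000, coefficient = 2
x_7 = 2.2500, f(x_7) = 7.500000, coefficient = 4
x_8 = 2.5000, f(x_8) = 8.000000, coefficient = 2
x_9 = 2.7500, f(x_9) = 8.500000, coefficient = 4
x_10 = 3.0000, f(x_10) = 9.000000, coefficient = 1

I ≈ (0.250000/3) × 195.000000 = 16.250000
Exact value: 16.250000
Error: 0.000000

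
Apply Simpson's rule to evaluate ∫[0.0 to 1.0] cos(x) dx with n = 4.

f(x) = cos(x)
a = 0.0, b = 1.0, n = 4
h = (b - a)/n = 0.250000

Simpson's rule: (h/3)[f(x₀) + 4f(x₁) + 2f(x₂) + ... + f(xₙ)]

x_0 = 0.0000, f(x_0) = 1.000000, coefficient = 1
x_1 = 0.2500, f(x_1) = 0.968912, coefficient = 4
x_2 = 0.5000, f(x_2) = 0.877583, coefficient = 2
x_3 = 0.7500, f(x_3) = 0.731689, coefficient = 4
x_4 = 1.0000, f(x_4) = 0.540302, coefficient = 1

I ≈ (0.250000/3) × 10.097873 = 0.841489
Exact value: 0.841471
Error: 0.000018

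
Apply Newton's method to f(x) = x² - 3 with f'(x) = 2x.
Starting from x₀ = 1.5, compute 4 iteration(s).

f(x) = x² - 3
f'(x) = 2x
x₀ = 1.5

Newton-Raphson formula: x_{n+1} = x_n - f(x_n)/f'(x_n)

Iteration 1:
  f(1.500000) = -0.750000
  f'(1.500000) = 3.000000
  x_1 = 1.500000 - (-0.750000)/3.000000 = 1.750000
Iteration 2:
  f(1.750000) = 0.062500
  f'(1.750000) = 3.500000
  x_2 = 1.750000 - 0.062500/3.500000 = 1.732143
Iteration 3:
  f(1.732143) = 0.000319
  f'(1.732143) = 3.464286
  x_3 = 1.732143 - 0.000319/3.464286 = 1.732051
Iteration 4:
  f(1.732051) = 0.000000
  f'(1.732051) = 3.464102
  x_4 = 1.732051 - 0.000000/3.464102 = 1.732051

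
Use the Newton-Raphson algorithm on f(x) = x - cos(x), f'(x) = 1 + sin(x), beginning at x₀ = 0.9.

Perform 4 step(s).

f(x) = x - cos(x)
f'(x) = 1 + sin(x)
x₀ = 0.9

Newton-Raphson formula: x_{n+1} = x_n - f(x_n)/f'(x_n)

Iteration 1:
  f(0.900000) = 0.278390
  f'(0.900000) = 1.783327
  x_1 = 0.900000 - 0.278390/1.783327 = 0.743893
Iteration 2:
  f(0.743893) = 0.008055
  f'(0.743893) = 1.677158
  x_2 = 0.743893 - 0.008055/1.677158 = 0.739090
Iteration 3:
  f(0.739090) = 0.000008
  f'(0.739090) = 1.673616
  x_3 = 0.739090 - 0.000008/1.673616 = 0.739085
Iteration 4:
  f(0.739085) = 0.000000
  f'(0.739085) = 1.673612
  x_4 = 0.739085 - 0.000000/1.673612 = 0.739085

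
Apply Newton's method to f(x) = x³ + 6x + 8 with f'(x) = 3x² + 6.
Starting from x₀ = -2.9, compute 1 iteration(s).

f(x) = x³ + 6x + 8
f'(x) = 3x² + 6
x₀ = -2.9

Newton-Raphson formula: x_{n+1} = x_n - f(x_n)/f'(x_n)

Iteration 1:
  f(-2.900000) = -33.789000
  f'(-2.900000) = 31.230000
  x_1 = -2.900000 - (-33.789000)/31.230000 = -1.818060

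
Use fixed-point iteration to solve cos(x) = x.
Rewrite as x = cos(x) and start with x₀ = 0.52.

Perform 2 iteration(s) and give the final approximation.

Equation: cos(x) = x
Fixed-point form: x = cos(x)
x₀ = 0.52

x_1 = g(0.520000) = 0.867819
x_2 = g(0.867819) = 0.646492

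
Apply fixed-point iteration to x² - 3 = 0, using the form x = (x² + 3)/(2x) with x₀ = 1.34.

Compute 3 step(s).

Equation: x² - 3 = 0
Fixed-point form: x = (x² + 3)/(2x)
x₀ = 1.34

x_1 = g(1.340000) = 1.789403
x_2 = g(1.789403) = 1.732970
x_3 = g(1.732970) = 1.732051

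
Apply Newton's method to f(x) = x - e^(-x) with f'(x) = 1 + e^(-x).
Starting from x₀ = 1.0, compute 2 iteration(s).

f(x) = x - e^(-x)
f'(x) = 1 + e^(-x)
x₀ = 1.0

Newton-Raphson formula: x_{n+1} = x_n - f(x_n)/f'(x_n)

Iteration 1:
  f(1.000000) = 0.632121
  f'(1.000000) = 1.367879
  x_1 = 1.000000 - 0.632121/1.367879 = 0.537883
Iteration 2:
  f(0.537883) = -0.046100
  f'(0.537883) = 1.583983
  x_2 = 0.537883 - (-0.046100)/1.583983 = 0.566987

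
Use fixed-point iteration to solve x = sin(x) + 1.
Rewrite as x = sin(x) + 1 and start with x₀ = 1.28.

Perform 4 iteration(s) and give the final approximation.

Equation: x = sin(x) + 1
Fixed-point form: x = sin(x) + 1
x₀ = 1.28

x_1 = g(1.280000) = 1.958016
x_2 = g(1.958016) = 1.925963
x_3 = g(1.925963) = 1.937589
x_4 = g(1.937589) = 1.933482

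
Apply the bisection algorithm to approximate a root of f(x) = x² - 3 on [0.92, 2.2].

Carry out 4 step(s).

f(x) = x² - 3
Initial interval: [0.92, 2.2]

Iteration 1:
  c_1 = (0.920000 + 2.200000)/2 = 1.560000
  f(c_1) = f(1.560000) = -0.566400
  f(a) × f(c) ≥ 0, new interval: [1.560000, 2.200000]
Iteration 2:
  c_2 = (1.560000 + 2.200000)/2 = 1.880000
  f(c_2) = f(1.880000) = 0.534400
  f(a) × f(c) < 0, new interval: [1.560000, 1.880000]
Iteration 3:
  c_3 = (1.560000 + 1.880000)/2 = 1.720000
  f(c_3) = f(1.720000) = -0.041600
  f(a) × f(c) ≥ 0, new interval: [1.720000, 1.880000]
Iteration 4:
  c_4 = (1.720000 + 1.880000)/2 = 1.800000
  f(c_4) = f(1.800000) = 0.240000
  f(a) × f(c) < 0, new interval: [1.720000, 1.800000]

After 4 iteration(s), the approximation is c_4 = 1.800000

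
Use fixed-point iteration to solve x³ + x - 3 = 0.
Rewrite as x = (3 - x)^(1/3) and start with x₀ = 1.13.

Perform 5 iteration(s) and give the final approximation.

Equation: x³ + x - 3 = 0
Fixed-point form: x = (3 - x)^(1/3)
x₀ = 1.13

x_1 = g(1.130000) = 1.232009
x_2 = g(1.232009) = 1.209187
x_3 = g(1.209187) = 1.214367
x_4 = g(1.214367) = 1.213195
x_5 = g(1.213195) = 1.213461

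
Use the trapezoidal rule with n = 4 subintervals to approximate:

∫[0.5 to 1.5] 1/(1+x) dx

f(x) = 1/(1+x)
a = 0.5, b = 1.5, n = 4
h = (b - a)/n = 0.250000

Trapezoidal rule: (h/2)[f(x₀) + 2f(x₁) + 2f(x₂) + ... + f(xₙ)]

x_0 = 0.5000, f(x_0) = 0.666667, coefficient = 1
x_1 = 0.7500, f(x_1) = 0.571429, coefficient = 2
x_2 = 1.0000, f(x_2) = 0.500000, coefficient = 2
x_3 = 1.2500, f(x_3) = 0.444444, coefficient = 2
x_4 = 1.5000, f(x_4) = 0.400000, coefficient = 1

I ≈ (0.250000/2) × 4.098413 = 0.512302
Exact value: 0.510826
Error: 0.001476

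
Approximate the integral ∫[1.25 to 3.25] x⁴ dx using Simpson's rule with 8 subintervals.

f(x) = x⁴
a = 1.25, b = 3.25, n = 8
h = (b - a)/n = 0.250000

Simpson's rule: (h/3)[f(x₀) + 4f(x₁) + 2f(x₂) + ... + f(xₙ)]

x_0 = 1.2500, f(x_0) = 2.441406, coefficient = 1
x_1 = 1.5000, f(x_1) = 5.062500, coefficient = 4
x_2 = 1.7500, f(x_2) = 9.378906, coefficient = 2
x_3 = 2.0000, f(x_3) = 16.000000, coefficient = 4
x_4 = 2.2500, f(x_4) = 25.628906, coefficient = 2
x_5 = 2.5000, f(x_5) = 39.062500, coefficient = 4
x_6 = 2.7500, f(x_6) = 57.191406, coefficient = 2
x_7 = 3.0000, f(x_7) = 81.000000, coefficient = 4
x_8 = 3.2500, f(x_8) = 111.566406, coefficient = 1

I ≈ (0.250000/3) × 862.906250 = 71.908854
Exact value: 71.907813
Error: 0.001042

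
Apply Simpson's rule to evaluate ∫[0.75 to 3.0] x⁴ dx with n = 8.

f(x) = x⁴
a = 0.75, b = 3.0, n = 8
h = (b - a)/n = 0.281250

Simpson's rule: (h/3)[f(x₀) + 4f(x₁) + 2f(x₂) + ... + f(xₙ)]

x_0 = 0.7500, f(x_0) = 0.316406, coefficient = 1
x_1 = 1.0312, f(x_1) = 1.130982, coefficient = 4
x_2 = 1.3125, f(x_2) = 2.967545, coefficient = 2
x_3 = 1.5938, f(x_3) = 6.451798, coefficient = 4
x_4 = 1.8750, f(x_4) = 12.359619, coefficient = 2
x_5 = 2.1562, f(x_5) = 21.617051, coefficient = 4
x_6 = 2.4375, f(x_6) = 35.300308, coefficient = 2
x_7 = 2.7188, f(x_7) = 54.635774, coefficient = 4
x_8 = 3.0000, f(x_8) = 81.000000, coefficient = 1

I ≈ (0.281250/3) × 517.913773 = 48.554416
Exact value: 48.552539
Error: 0.001877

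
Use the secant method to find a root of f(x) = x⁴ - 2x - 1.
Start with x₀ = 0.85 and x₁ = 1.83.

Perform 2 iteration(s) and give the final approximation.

f(x) = x⁴ - 2x - 1
x₀ = 0.85, x₁ = 1.83

Secant formula: x_{n+1} = x_n - f(x_n)(x_n - x_{n-1})/(f(x_n) - f(x_{n-1}))

Iteration 1:
  f(0.850000) = -2.177994
  f(1.830000) = 6.555131
  x_2 = 1.830000 - 6.555131×(1.830000 - 0.850000)/(6.555131 - (-2.177994))
       = 1.094407
Iteration 2:
  f(1.830000) = 6.555131
  f(1.094407) = -1.754266
  x_3 = 1.094407 - (-1.754266)×(1.094407 - 1.830000)/(-1.754266 - 6.555131)
       = 1.249704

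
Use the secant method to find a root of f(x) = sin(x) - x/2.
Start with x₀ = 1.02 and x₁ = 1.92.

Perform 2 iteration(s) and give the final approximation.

f(x) = sin(x) - x/2
x₀ = 1.02, x₁ = 1.92

Secant formula: x_{n+1} = x_n - f(x_n)(x_n - x_{n-1})/(f(x_n) - f(x_{n-1}))

Iteration 1:
  f(1.020000) = 0.342108
  f(1.920000) = -0.020355
  x_2 = 1.920000 - (-0.020355)×(1.920000 - 1.020000)/(-0.020355 - 0.342108)
       = 1.869459
Iteration 2:
  f(1.920000) = -0.020355
  f(1.869459) = 0.021001
  x_3 = 1.869459 - 0.021001×(1.869459 - 1.920000)/(0.021001 - (-0.020355))
       = 1.895125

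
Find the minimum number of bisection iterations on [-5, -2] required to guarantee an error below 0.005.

We need (b-a)/2^n ≤ 0.005
(-2 - (-5))/2^n ≤ 0.005
3/2^n ≤ 0.005
2^n ≥ 600
n ≥ log₂(600) = 9.23
n ≥ 10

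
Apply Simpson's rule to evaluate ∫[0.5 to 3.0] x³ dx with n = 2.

f(x) = x³
a = 0.5, b = 3.0, n = 2
h = (b - a)/n = 1.250000

Simpson's rule: (h/3)[f(x₀) + 4f(x₁) + 2f(x₂) + ... + f(xₙ)]

x_0 = 0.5000, f(x_0) = 0.125000, coefficient = 1
x_1 = 1.7500, f(x_1) = 5.359375, coefficient = 4
x_2 = 3.0000, f(x_2) = 27.000000, coefficient = 1

I ≈ (1.250000/3) × 48.562500 = 20.234375
Exact value: 20.234375
Error: 0.000000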